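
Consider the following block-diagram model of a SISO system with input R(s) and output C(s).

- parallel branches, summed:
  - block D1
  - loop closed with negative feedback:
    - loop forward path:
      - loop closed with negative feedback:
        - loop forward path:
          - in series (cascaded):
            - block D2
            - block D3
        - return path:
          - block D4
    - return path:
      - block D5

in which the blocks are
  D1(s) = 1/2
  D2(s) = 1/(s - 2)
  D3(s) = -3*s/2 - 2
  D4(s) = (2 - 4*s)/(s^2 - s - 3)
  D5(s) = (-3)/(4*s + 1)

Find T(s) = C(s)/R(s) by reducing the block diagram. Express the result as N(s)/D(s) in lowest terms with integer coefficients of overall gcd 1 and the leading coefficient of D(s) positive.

First reduce the diagram to T(s).

Step 1. cascade D2, D3, giving (-3*s - 4)/(2*s - 4)
Step 2. collapse the loop ((D2*D3) forward, D4 return), giving (-3*s^3 - s^2 + 13*s + 12)/(2*s^3 + 6*s^2 + 8*s + 4)
Step 3. reduce the feedback loop with forward [(D2*D3)/(1+(D2*D3)*D4)] and return D5, giving (-12*s^4 - 7*s^3 + 51*s^2 + 61*s + 12)/(8*s^4 + 35*s^3 + 41*s^2 - 15*s - 32)
Step 4. parallel reduction of D1, [[(D2*D3)/(1+(D2*D3)*D4)]/(1+[(D2*D3)/(1+(D2*D3)*D4)]*D5)], giving the overall T(s)

Answer: (-16*s^4 + 21*s^3 + 143*s^2 + 107*s - 8)/(16*s^4 + 70*s^3 + 82*s^2 - 30*s - 64)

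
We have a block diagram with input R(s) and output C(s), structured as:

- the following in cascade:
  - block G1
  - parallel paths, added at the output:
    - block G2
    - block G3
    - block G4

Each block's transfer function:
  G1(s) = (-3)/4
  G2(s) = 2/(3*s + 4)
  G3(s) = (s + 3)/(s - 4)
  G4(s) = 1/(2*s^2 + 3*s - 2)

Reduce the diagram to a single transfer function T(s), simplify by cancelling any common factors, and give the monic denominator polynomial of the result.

Answer: s^4 - 7*s^3/6 - 31*s^2/3 - 16*s/3 + 16/3

Working:
Step 1: parallel reduction of G2, G3, G4 gives (6*s^4 + 39*s^3 + 50*s^2 - 26*s - 24)/(6*s^4 - 7*s^3 - 62*s^2 - 32*s + 32)
Step 2: combine G1, (G2+G3+G4) in series gives (-18*s^4 - 117*s^3 - 150*s^2 + 78*s + 72)/(24*s^4 - 28*s^3 - 248*s^2 - 128*s + 128)
T(s) is the step-2 result (common factors already cancelled). Leading coefficient of the denominator: 24. Divide through by 24 for the monic polynomial.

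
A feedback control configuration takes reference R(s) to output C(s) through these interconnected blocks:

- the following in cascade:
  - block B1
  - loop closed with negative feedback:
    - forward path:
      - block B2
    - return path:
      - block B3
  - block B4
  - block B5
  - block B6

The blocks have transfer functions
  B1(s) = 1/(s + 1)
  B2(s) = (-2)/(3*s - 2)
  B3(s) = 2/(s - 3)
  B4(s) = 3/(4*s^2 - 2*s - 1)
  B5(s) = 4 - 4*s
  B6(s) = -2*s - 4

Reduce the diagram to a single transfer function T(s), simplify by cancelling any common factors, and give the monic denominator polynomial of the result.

Step 1. reduce the feedback loop with forward B2 and return B3; result (6 - 2*s)/(3*s^2 - 11*s + 2)
Step 2. cascade B1, [B2/(1+B2*B3)], B4, B5, B6; result (-48*s^3 + 96*s^2 + 240*s - 288)/(12*s^5 - 38*s^4 - 23*s^3 + 34*s^2 + 5*s - 2)
No further cancellation is possible in the step-2 result, so that is T(s). Its denominator becomes monic after dividing by the leading coefficient 12.

Therefore the answer is s^5 - 19*s^4/6 - 23*s^3/12 + 17*s^2/6 + 5*s/12 - 1/6.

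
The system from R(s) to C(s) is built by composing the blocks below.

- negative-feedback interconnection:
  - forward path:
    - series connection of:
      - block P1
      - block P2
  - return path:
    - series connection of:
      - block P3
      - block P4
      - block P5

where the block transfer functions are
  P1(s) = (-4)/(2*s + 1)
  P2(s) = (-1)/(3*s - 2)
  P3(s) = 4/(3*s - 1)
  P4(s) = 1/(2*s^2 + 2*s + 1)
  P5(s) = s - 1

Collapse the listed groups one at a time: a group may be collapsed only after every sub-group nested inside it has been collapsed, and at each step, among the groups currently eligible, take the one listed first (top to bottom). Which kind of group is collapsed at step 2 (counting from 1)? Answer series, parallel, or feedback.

The answer is series.

Reasoning:
Step 1 - cascade P1, P2
Step 2 - multiply P3, P4, P5 (series)
Step 3 - close the feedback loop around (P1*P2), (P3*P4*P5)
At step 2 the group reduced is series.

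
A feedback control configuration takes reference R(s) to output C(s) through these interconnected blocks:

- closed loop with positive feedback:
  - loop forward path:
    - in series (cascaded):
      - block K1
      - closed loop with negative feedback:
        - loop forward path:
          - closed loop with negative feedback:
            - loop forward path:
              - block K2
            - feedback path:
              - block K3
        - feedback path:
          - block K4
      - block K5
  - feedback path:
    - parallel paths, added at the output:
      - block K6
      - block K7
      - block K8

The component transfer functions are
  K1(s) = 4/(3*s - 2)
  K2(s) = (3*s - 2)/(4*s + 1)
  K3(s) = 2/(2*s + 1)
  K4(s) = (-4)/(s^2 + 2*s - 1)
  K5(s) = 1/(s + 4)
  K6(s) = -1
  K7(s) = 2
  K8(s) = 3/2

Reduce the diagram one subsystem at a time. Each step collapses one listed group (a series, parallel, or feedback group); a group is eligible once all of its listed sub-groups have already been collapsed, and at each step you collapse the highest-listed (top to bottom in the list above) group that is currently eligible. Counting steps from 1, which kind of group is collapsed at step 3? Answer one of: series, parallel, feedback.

Step 1. reduce the feedback loop with forward K2 and return K3
Step 2. reduce the feedback loop with forward [K2/(1+K2*K3)] and return K4
Step 3. multiply K1, [[K2/(1+K2*K3)]/(1+[K2/(1+K2*K3)]*K4)], K5 (series)
Step 4. reduce the parallel group K6, K7, K8
Step 5. collapse the loop ((K1*[[K2/(1+K2*K3)]/(1+[K2/(1+K2*K3)]*K4)]*K5) forward, (K6+K7+K8) return)
Step 3: series.

Answer: series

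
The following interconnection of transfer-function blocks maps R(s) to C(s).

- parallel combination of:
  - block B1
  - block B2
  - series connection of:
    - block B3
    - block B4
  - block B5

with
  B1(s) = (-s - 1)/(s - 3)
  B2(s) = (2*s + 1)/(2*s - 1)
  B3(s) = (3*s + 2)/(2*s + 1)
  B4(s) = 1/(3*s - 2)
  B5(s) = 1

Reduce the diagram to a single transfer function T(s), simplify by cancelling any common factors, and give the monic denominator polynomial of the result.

Step 1 - cascade B3, B4 gives (3*s + 2)/(6*s^2 - s - 2)
Step 2 - add B1, B2, (B3*B4), B5 (parallel) gives (12*s^4 - 74*s^3 - 2*s^2 + 20*s + 4)/(12*s^4 - 44*s^3 + 21*s^2 + 11*s - 6)
The result of step 2 is T(s) in lowest terms. Its denominator has leading coefficient 12; dividing the denominator through by 12 makes it monic.

Final answer: s^4 - 11*s^3/3 + 7*s^2/4 + 11*s/12 - 1/2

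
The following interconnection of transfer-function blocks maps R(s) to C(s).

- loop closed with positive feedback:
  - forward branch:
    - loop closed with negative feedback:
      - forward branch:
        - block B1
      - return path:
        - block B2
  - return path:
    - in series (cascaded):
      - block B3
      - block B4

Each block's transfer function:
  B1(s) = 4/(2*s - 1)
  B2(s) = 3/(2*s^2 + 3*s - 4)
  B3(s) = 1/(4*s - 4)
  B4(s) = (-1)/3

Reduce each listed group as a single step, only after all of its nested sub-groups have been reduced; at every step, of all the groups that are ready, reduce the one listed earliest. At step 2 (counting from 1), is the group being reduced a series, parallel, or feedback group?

Step 1: feedback reduction of B1, B2
Step 2: series reduction of B3, B4
Step 3: collapse the loop ([B1/(1+B1*B2)] forward, (B3*B4) return)
At step 2 the group reduced is series.

Hence the answer: series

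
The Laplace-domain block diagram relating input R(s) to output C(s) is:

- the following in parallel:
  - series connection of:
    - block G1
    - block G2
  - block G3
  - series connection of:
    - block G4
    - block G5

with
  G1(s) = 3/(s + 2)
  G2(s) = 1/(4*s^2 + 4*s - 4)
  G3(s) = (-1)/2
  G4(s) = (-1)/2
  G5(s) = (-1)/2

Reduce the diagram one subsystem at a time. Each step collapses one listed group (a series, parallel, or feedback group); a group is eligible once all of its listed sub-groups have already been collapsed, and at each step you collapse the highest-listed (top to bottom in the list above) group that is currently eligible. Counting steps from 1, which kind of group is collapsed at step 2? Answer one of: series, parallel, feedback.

Step 1. reduce the series chain G1, G2
Step 2. cascade G4, G5
Step 3. sum the parallel branches (G1*G2), G3, (G4*G5)
Step 2: series.

Final answer: series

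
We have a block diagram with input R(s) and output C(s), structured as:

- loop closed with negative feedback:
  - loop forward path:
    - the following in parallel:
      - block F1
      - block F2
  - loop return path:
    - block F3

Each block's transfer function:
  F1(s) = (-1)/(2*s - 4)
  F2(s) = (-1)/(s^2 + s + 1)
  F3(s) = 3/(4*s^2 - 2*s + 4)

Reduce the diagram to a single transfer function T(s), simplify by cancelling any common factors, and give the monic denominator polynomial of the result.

(1) reduce the parallel group F1, F2 gives (-s^2 - 3*s + 3)/(2*s^3 - 2*s^2 - 2*s - 4)
(2) collapse the loop ((F1+F2) forward, F3 return) gives (-4*s^4 - 10*s^3 + 14*s^2 - 18*s + 12)/(8*s^5 - 12*s^4 + 4*s^3 - 23*s^2 - 9*s - 7)
That last expression is T(s), already simplified. Scaling its denominator by 1/8 (the reciprocal of the leading coefficient) yields the monic denominator.

Answer: s^5 - 3*s^4/2 + s^3/2 - 23*s^2/8 - 9*s/8 - 7/8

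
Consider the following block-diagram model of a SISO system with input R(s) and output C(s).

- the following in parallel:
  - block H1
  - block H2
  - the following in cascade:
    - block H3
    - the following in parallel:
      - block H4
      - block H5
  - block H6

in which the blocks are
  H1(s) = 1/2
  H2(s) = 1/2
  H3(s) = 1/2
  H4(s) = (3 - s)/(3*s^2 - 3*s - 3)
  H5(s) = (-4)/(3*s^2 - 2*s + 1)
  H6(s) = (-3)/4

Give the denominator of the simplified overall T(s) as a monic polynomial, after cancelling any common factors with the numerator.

Step 1 - add H4, H5 (parallel) gives (-3*s^3 - s^2 + 5*s + 15)/(9*s^4 - 15*s^3 + 3*s - 3)
Step 2 - series reduction of H3, (H4+H5) gives (-3*s^3 - s^2 + 5*s + 15)/(18*s^4 - 30*s^3 + 6*s - 6)
Step 3 - parallel reduction of H1, H2, (H3*(H4+H5)), H6 gives (9*s^4 - 21*s^3 - 2*s^2 + 13*s + 27)/(36*s^4 - 60*s^3 + 12*s - 12)
Step 3 gives the fully reduced T(s), with no common factor left to cancel. The denominator's leading coefficient is 36, so divide each of its coefficients by 36 to get the monic form.

Therefore the answer is s^4 - 5*s^3/3 + s/3 - 1/3.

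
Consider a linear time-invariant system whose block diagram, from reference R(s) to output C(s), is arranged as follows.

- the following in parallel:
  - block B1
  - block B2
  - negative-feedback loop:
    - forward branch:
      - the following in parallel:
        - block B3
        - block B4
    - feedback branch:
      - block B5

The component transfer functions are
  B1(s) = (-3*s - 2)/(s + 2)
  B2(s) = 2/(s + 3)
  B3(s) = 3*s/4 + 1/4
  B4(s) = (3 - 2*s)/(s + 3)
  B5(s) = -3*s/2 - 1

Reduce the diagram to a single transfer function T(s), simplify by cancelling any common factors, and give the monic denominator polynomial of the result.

Step 1 - parallel reduction of B3, B4 = (3*s^2 + 2*s + 15)/(4*s + 12)
Step 2 - feedback reduction of (B3+B4), B5 = (-6*s^2 - 4*s - 30)/(9*s^3 + 12*s^2 + 41*s + 6)
Step 3 - parallel reduction of B1, B2, [(B3+B4)/(1+(B3+B4)*B5)] = (-27*s^5 - 123*s^4 - 283*s^3 - 497*s^2 - 310*s - 192)/(9*s^5 + 57*s^4 + 155*s^3 + 283*s^2 + 276*s + 36)
T(s) is the step-3 result (common factors already cancelled). Leading coefficient of the denominator: 9. Divide through by 9 for the monic polynomial.

Therefore the answer is s^5 + 19*s^4/3 + 155*s^3/9 + 283*s^2/9 + 92*s/3 + 4.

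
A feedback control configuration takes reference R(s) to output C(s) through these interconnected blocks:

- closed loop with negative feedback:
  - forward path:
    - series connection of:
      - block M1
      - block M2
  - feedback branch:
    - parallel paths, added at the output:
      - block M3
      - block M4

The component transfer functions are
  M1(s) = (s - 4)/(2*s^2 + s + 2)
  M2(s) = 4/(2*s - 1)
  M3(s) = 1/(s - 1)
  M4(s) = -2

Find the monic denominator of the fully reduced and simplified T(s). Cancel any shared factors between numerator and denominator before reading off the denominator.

1. combine M1, M2 in series, giving (4*s - 16)/(4*s^3 + 3*s - 2)
2. combine M3, M4 in parallel, giving (3 - 2*s)/(s - 1)
3. feedback reduction of (M1*M2), (M3+M4), giving (4*s^2 - 20*s + 16)/(4*s^4 - 4*s^3 - 5*s^2 + 39*s - 46)
That last expression is T(s), already simplified. Scaling its denominator by 1/4 (the reciprocal of the leading coefficient) yields the monic denominator.

Hence the answer: s^4 - s^3 - 5*s^2/4 + 39*s/4 - 23/2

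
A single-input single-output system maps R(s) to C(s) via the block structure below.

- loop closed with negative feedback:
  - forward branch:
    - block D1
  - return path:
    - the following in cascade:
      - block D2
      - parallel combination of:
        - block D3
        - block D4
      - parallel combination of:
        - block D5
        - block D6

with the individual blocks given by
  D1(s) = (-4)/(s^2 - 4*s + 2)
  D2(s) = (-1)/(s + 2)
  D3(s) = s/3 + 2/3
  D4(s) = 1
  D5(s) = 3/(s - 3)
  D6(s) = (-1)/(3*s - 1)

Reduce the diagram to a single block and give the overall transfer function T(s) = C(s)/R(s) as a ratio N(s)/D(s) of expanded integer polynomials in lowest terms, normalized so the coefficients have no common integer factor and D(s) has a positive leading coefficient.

Answer: (-36*s^3 + 48*s^2 + 204*s - 72)/(9*s^5 - 48*s^4 + 15*s^3 + 230*s^2 - 14*s + 36)

Working:
Step 1 - reduce the parallel group D3, D4, giving s/3 + 5/3
Step 2 - add D5, D6 (parallel), giving (8*s)/(3*s^2 - 10*s + 3)
Step 3 - series reduction of D2, (D3+D4), (D5+D6), giving (-8*s^2 - 40*s)/(9*s^3 - 12*s^2 - 51*s + 18)
Step 4 - close the feedback loop around D1, (D2*(D3+D4)*(D5+D6)): this yields T(s), and no further normalization is needed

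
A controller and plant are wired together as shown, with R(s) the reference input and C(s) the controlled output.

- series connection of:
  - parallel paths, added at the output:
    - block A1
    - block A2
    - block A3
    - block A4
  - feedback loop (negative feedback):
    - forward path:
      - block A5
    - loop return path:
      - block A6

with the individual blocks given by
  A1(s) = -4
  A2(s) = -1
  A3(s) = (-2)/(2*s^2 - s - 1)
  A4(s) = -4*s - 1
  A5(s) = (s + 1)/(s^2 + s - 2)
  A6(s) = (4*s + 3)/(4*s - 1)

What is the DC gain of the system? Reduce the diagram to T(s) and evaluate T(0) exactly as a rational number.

Reducing step by step:

Step 1. combine A1, A2, A3, A4 in parallel: (-8*s^3 - 8*s^2 + 10*s + 4)/(2*s^2 - s - 1)
Step 2. feedback reduction of A5, A6: (4*s^2 + 3*s - 1)/(4*s^3 + 7*s^2 - 2*s + 5)
Step 3. series reduction of (A1+A2+A3+A4), [A5/(1+A5*A6)]: (-32*s^5 - 56*s^4 + 24*s^3 + 54*s^2 + 2*s - 4)/(8*s^5 + 10*s^4 - 15*s^3 + 5*s^2 - 3*s - 5)
The step-3 result is T(s). Setting s = 0: T(0) = -4/(-5) = 4/5.

Answer: 4/5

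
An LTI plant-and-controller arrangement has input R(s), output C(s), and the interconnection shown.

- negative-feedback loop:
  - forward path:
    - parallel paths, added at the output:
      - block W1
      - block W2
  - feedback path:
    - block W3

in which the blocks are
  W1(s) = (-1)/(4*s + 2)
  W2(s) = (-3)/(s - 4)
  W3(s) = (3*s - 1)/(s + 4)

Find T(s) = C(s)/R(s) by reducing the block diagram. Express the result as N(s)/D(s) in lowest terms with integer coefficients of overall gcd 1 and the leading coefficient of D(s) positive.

The answer is (-13*s^2 - 54*s - 8)/(4*s^3 - 37*s^2 - 57*s - 30).

Reasoning:
(1) parallel reduction of W1, W2 -> (-13*s - 2)/(4*s^2 - 14*s - 8)
(2) collapse the loop ((W1+W2) forward, W3 return), which is the overall transfer function T(s) = C(s)/R(s) in lowest terms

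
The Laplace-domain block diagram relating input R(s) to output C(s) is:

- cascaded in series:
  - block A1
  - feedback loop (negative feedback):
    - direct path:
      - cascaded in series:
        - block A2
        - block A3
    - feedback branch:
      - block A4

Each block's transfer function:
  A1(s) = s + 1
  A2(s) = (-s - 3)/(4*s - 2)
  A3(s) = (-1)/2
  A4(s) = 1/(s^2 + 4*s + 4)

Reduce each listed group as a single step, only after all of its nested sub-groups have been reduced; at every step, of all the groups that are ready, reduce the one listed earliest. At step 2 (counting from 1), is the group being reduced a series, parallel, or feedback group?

Step 1. combine A2, A3 in series
Step 2. collapse the loop ((A2*A3) forward, A4 return)
Step 3. combine A1, [(A2*A3)/(1+(A2*A3)*A4)] in series
At step 2 the group reduced is feedback.

Hence the answer: feedback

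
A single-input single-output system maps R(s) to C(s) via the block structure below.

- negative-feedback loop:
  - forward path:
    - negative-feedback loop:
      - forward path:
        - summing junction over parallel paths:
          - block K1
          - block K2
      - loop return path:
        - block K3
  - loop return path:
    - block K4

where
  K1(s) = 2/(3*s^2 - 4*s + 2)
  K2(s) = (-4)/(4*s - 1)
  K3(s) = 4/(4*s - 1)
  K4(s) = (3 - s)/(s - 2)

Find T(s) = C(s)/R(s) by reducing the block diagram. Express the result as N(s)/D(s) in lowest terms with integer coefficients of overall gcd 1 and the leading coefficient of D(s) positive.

Answer: (-48*s^4 + 204*s^3 - 280*s^2 + 138*s - 20)/(48*s^5 - 136*s^4 - 57*s^3 + 426*s^2 - 392*s + 106)

Working:
Step 1 - sum the parallel branches K1, K2; result (-12*s^2 + 24*s - 10)/(12*s^3 - 19*s^2 + 12*s - 2)
Step 2 - collapse the loop ((K1+K2) forward, K3 return); result (-48*s^3 + 108*s^2 - 64*s + 10)/(48*s^4 - 88*s^3 + 19*s^2 + 76*s - 38)
Step 3 - close the feedback loop around [(K1+K2)/(1+(K1+K2)*K3)], K4; the result is T(s) itself (integer coefficients, no common factor, positive leading denominator coefficient)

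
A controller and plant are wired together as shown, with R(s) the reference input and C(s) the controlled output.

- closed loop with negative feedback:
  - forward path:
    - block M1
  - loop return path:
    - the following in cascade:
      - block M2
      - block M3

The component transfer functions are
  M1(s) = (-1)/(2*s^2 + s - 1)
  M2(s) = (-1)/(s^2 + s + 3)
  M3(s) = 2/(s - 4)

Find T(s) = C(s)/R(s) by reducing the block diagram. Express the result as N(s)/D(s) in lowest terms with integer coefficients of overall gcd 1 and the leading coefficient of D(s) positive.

The answer is (-s^3 + 3*s^2 + s + 12)/(2*s^5 - 5*s^4 - 6*s^3 - 22*s^2 - 11*s + 14).

Reasoning:
Step 1: reduce the series chain M2, M3 = (-2)/(s^3 - 3*s^2 - s - 12)
Step 2: feedback reduction of M1, (M2*M3), which is the overall transfer function T(s) = C(s)/R(s) in lowest terms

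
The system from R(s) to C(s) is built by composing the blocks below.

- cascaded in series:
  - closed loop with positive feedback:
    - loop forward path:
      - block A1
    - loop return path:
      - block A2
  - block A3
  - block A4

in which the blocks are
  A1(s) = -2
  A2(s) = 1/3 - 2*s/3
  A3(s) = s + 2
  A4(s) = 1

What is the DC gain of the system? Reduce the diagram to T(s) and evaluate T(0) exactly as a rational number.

First reduce the diagram to T(s).

(1) apply the feedback formula to A1, A2 = 6/(4*s - 5)
(2) combine [A1/(1-A1*A2)], A3, A4 in series = (6*s + 12)/(4*s - 5)
Step 2 gives the overall T(s). Then T(0) = 12/(-5) = -12/5.

Answer: -12/5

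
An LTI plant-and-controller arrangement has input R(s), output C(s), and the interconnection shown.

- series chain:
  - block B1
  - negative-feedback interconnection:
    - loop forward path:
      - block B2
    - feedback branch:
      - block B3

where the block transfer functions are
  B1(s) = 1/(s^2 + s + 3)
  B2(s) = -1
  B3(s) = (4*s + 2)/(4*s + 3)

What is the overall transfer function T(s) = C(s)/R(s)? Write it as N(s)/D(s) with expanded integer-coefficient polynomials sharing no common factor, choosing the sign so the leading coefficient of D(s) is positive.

Step 1: close the feedback loop around B2, B3: -4*s - 3
Step 2: combine B1, [B2/(1+B2*B3)] in series, which is the overall transfer function T(s) = C(s)/R(s) in lowest terms

Final answer: (-4*s - 3)/(s^2 + s + 3)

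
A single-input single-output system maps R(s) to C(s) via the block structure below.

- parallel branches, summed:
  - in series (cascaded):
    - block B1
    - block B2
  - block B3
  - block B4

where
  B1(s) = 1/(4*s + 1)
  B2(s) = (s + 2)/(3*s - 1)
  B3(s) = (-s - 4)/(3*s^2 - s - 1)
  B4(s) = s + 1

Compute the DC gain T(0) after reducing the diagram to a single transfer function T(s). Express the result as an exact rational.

(1) reduce the series chain B1, B2 = (s + 2)/(12*s^2 - s - 1)
(2) combine (B1*B2), B3, B4 in parallel = (36*s^5 + 21*s^4 - 38*s^3 - 54*s^2 + 5*s + 3)/(36*s^4 - 15*s^3 - 14*s^2 + 2*s + 1)
The step-2 result is T(s). Setting s = 0: T(0) = 3/1 = 3.

Hence the answer: 3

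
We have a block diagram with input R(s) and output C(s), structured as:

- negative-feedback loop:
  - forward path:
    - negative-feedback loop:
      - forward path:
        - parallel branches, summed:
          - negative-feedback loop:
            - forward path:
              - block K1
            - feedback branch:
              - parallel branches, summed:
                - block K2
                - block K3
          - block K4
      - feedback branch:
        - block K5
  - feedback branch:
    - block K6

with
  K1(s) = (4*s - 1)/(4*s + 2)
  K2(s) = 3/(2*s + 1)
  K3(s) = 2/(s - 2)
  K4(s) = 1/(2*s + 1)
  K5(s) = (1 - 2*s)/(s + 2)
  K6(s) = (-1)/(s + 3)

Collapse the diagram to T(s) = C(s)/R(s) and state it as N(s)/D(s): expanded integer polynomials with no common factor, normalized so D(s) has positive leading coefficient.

The answer is (-16*s^6 - 68*s^5 - 32*s^4 + 130*s^3 + 212*s^2 + 218*s - 12)/(16*s^6 - 56*s^5 - 378*s^4 - 69*s^3 + 289*s^2 + 272*s - 2).

Reasoning:
Step 1: parallel reduction of K2, K3 -> (7*s - 4)/(2*s^2 - 3*s - 2)
Step 2: apply the feedback formula to K1, (K2+K3) -> (8*s^3 - 14*s^2 - 5*s + 2)/(8*s^3 + 20*s^2 - 37*s)
Step 3: combine [K1/(1+K1*(K2+K3))], K4 in parallel -> (16*s^4 - 12*s^3 - 4*s^2 - 38*s + 2)/(16*s^4 + 48*s^3 - 54*s^2 - 37*s)
Step 4: collapse the loop (([K1/(1+K1*(K2+K3))]+K4) forward, K5 return) -> (-16*s^5 - 20*s^4 + 28*s^3 + 46*s^2 + 74*s - 4)/(16*s^5 - 120*s^4 - 38*s^3 + 73*s^2 + 116*s - 2)
Step 5: collapse the loop ([([K1/(1+K1*(K2+K3))]+K4)/(1+([K1/(1+K1*(K2+K3))]+K4)*K5)] forward, K6 return), giving the overall T(s)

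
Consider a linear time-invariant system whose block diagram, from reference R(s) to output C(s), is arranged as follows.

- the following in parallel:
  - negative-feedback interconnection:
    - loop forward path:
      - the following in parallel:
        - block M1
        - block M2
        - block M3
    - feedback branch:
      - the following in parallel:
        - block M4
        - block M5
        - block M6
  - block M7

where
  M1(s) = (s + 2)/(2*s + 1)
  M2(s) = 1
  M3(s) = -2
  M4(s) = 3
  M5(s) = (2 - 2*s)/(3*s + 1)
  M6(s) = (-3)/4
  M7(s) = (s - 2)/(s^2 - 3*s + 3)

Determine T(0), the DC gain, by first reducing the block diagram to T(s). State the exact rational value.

The answer is -10/21.

Reasoning:
(1) parallel reduction of M1, M2, M3, giving (1 - s)/(2*s + 1)
(2) combine M4, M5, M6 in parallel, giving (19*s + 17)/(12*s + 4)
(3) apply the feedback formula to (M1+M2+M3), (M4+M5+M6), giving (-12*s^2 + 8*s + 4)/(5*s^2 + 22*s + 21)
(4) reduce the parallel group [(M1+M2+M3)/(1+(M1+M2+M3)*(M4+M5+M6))], M7, giving (-12*s^4 + 49*s^3 - 44*s^2 - 11*s - 30)/(5*s^4 + 7*s^3 - 30*s^2 + 3*s + 63)
The step-4 result is T(s). Setting s = 0: T(0) = -30/63 = -10/21.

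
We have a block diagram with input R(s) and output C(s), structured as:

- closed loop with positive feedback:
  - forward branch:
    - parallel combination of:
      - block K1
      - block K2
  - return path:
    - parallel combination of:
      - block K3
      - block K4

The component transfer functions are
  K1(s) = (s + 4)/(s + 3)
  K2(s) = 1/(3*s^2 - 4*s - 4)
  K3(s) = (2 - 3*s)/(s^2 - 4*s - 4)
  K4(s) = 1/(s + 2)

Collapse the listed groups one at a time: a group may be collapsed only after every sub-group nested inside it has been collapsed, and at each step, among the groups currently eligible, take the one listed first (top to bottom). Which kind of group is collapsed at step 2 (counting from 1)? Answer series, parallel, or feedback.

Answer: parallel

Working:
1. parallel reduction of K1, K2
2. sum the parallel branches K3, K4
3. feedback reduction of (K1+K2), (K3+K4)
At step 2 the group reduced is parallel.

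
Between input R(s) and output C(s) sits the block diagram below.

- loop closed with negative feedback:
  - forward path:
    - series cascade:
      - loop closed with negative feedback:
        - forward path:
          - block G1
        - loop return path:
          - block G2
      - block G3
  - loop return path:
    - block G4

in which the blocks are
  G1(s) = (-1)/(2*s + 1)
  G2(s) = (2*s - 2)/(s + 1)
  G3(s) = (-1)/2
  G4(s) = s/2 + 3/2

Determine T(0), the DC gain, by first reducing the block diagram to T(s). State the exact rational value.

Step 1: collapse the loop (G1 forward, G2 return) gives (-s - 1)/(2*s^2 + s + 3)
Step 2: reduce the series chain [G1/(1+G1*G2)], G3 gives (s + 1)/(4*s^2 + 2*s + 6)
Step 3: collapse the loop (([G1/(1+G1*G2)]*G3) forward, G4 return) gives (2*s + 2)/(9*s^2 + 8*s + 15)
The step-3 result is T(s). Setting s = 0: T(0) = 2/15.

Hence the answer: 2/15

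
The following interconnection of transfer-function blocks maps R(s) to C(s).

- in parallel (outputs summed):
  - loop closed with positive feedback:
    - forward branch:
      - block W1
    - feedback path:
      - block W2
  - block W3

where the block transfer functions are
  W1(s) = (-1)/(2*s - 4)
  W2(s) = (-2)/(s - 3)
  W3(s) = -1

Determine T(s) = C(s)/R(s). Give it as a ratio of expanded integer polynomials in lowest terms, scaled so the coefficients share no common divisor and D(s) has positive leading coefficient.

Reducing step by step:

Step 1 - apply the feedback formula to W1, W2 = (3 - s)/(2*s^2 - 10*s + 10)
Step 2 - add [W1/(1-W1*W2)], W3 (parallel), which is the overall transfer function T(s) = C(s)/R(s) in lowest terms

Answer: (-2*s^2 + 9*s - 7)/(2*s^2 - 10*s + 10)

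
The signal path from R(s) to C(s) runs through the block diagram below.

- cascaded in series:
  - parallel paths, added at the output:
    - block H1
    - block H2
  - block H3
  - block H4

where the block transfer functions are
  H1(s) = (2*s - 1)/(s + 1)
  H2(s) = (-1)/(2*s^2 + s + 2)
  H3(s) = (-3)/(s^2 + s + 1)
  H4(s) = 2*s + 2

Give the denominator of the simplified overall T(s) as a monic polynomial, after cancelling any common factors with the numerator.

The answer is s^4 + 3*s^3/2 + 5*s^2/2 + 3*s/2 + 1.

Reasoning:
Step 1. sum the parallel branches H1, H2; result (4*s^3 + 2*s - 3)/(2*s^3 + 3*s^2 + 3*s + 2)
Step 2. cascade (H1+H2), H3, H4; result (-24*s^3 - 12*s + 18)/(2*s^4 + 3*s^3 + 5*s^2 + 3*s + 2)
The result of step 2 is T(s) in lowest terms. Its denominator has leading coefficient 2; dividing the denominator through by 2 makes it monic.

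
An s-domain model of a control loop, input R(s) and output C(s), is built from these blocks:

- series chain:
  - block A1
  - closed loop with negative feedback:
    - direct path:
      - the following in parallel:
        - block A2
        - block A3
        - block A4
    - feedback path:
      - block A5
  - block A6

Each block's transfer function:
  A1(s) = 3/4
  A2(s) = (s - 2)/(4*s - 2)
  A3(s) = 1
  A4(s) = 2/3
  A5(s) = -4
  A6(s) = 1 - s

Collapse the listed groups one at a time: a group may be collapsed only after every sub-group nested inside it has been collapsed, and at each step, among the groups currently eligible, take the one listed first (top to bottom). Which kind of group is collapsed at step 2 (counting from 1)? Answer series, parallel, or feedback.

(1) add A2, A3, A4 (parallel)
(2) apply the feedback formula to (A2+A3+A4), A5
(3) multiply A1, [(A2+A3+A4)/(1+(A2+A3+A4)*A5)], A6 (series)
So the answer for step 2 is feedback.

Therefore the answer is feedback.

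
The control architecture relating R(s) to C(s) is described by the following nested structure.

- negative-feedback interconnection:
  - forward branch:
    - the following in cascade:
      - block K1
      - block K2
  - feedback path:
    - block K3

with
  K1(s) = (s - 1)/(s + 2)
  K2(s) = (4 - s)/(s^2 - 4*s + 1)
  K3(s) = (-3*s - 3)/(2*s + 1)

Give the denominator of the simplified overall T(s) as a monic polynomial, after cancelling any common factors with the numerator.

First reduce the diagram to T(s).

[1] multiply K1, K2 (series) -> (-s^2 + 5*s - 4)/(s^3 - 2*s^2 - 7*s + 2)
[2] feedback reduction of (K1*K2), K3 -> (-2*s^3 + 9*s^2 - 3*s - 4)/(2*s^4 - 28*s^2 - 6*s + 14)
Step 2 gives the fully reduced T(s), with no common factor left to cancel. The denominator's leading coefficient is 2, so divide each of its coefficients by 2 to get the monic form.

Answer: s^4 - 14*s^2 - 3*s + 7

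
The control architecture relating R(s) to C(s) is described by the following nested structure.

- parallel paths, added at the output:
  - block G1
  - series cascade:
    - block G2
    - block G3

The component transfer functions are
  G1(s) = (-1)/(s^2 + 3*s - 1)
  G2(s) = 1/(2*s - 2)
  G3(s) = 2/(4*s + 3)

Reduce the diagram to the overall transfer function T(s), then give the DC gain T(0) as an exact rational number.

The answer is 2/3.

Reasoning:
Step 1. multiply G2, G3 (series) gives 1/(4*s^2 - s - 3)
Step 2. reduce the parallel group G1, (G2*G3) gives (-3*s^2 + 4*s + 2)/(4*s^4 + 11*s^3 - 10*s^2 - 8*s + 3)
Step 2 gives the overall T(s). Then T(0) = 2/3.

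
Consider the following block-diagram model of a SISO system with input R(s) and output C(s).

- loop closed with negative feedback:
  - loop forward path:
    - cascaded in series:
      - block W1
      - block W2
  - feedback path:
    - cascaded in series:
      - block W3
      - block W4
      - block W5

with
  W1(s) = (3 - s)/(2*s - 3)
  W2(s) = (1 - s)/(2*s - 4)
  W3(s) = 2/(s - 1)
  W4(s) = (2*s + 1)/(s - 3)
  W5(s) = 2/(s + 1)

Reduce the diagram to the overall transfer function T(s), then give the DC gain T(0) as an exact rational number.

The answer is 3/16.

Reasoning:
Step 1 - series reduction of W1, W2 gives (s^2 - 4*s + 3)/(4*s^2 - 14*s + 12)
Step 2 - series reduction of W3, W4, W5 gives (8*s + 4)/(s^3 - 3*s^2 - s + 3)
Step 3 - close the feedback loop around (W1*W2), (W3*W4*W5) gives (s^3 - 3*s^2 - s + 3)/(4*s^3 - 10*s^2 + 6*s + 16)
The step-3 result is T(s). Setting s = 0: T(0) = 3/16.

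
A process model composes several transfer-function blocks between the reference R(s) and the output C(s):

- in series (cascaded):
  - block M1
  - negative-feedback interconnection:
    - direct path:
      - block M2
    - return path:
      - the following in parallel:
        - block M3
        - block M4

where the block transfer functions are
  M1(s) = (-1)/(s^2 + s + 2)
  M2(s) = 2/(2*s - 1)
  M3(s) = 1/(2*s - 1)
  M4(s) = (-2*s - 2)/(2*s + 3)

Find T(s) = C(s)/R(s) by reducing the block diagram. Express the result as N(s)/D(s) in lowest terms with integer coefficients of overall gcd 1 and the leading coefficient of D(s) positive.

Step 1 - combine M3, M4 in parallel = (5 - 4*s^2)/(4*s^2 + 4*s - 3)
Step 2 - reduce the feedback loop with forward M2 and return (M3+M4) = (8*s^2 + 8*s - 6)/(8*s^3 - 4*s^2 - 10*s + 13)
Step 3 - combine M1, [M2/(1+M2*(M3+M4))] in series - this is the overall T(s), already in the required normalized form

Hence the answer: (-8*s^2 - 8*s + 6)/(8*s^5 + 4*s^4 + 2*s^3 - 5*s^2 - 7*s + 26)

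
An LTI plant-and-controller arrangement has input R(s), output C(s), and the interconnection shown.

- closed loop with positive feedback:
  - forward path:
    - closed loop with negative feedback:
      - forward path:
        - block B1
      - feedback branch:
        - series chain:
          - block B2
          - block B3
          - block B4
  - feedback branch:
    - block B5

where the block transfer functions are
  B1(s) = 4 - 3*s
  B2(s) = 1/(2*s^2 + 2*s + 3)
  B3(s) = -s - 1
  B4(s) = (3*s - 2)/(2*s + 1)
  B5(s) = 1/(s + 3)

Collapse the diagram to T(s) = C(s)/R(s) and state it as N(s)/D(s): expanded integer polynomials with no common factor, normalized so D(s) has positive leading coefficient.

Answer: (-12*s^5 - 38*s^4 - 6*s^3 + 23*s^2 + 81*s + 36)/(25*s^4 + 38*s^3 - 11*s^2 - 18*s + 21)

Working:
[1] series reduction of B2, B3, B4; result (-3*s^2 - s + 2)/(4*s^3 + 6*s^2 + 8*s + 3)
[2] close the feedback loop around B1, (B2*B3*B4); result (-12*s^4 - 2*s^3 + 23*s + 12)/(13*s^3 - 3*s^2 - 2*s + 11)
[3] apply the feedback formula to [B1/(1+B1*(B2*B3*B4))], B5; the result is T(s) itself (integer coefficients, no common factor, positive leading denominator coefficient)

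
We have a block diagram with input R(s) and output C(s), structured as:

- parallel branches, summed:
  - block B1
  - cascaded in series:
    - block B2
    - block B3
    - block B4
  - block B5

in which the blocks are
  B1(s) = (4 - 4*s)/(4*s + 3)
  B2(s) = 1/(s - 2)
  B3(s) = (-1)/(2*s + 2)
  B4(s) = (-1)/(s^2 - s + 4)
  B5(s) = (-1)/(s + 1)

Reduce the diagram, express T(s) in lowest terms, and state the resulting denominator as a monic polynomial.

Reducing step by step:

1. series reduction of B2, B3, B4, giving 1/(2*s^4 - 4*s^3 + 6*s^2 - 4*s - 16)
2. parallel reduction of B1, (B2*B3*B4), B5, giving (-8*s^5 + 16*s^4 - 22*s^3 + 10*s^2 + 80*s - 13)/(8*s^5 - 10*s^4 + 12*s^3 + 2*s^2 - 76*s - 48)
T(s) is the step-2 result (common factors already cancelled). Leading coefficient of the denominator: 8. Divide through by 8 for the monic polynomial.

Answer: s^5 - 5*s^4/4 + 3*s^3/2 + s^2/4 - 19*s/2 - 6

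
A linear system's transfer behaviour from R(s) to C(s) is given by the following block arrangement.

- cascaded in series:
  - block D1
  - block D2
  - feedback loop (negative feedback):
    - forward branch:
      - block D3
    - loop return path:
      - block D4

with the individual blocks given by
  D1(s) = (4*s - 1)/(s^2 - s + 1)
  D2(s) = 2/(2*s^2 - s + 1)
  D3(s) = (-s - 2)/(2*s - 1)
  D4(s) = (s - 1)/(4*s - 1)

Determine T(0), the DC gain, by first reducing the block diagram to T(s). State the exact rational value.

1. reduce the feedback loop with forward D3 and return D4 gives (-4*s^2 - 7*s + 2)/(7*s^2 - 7*s + 3)
2. reduce the series chain D1, D2, [D3/(1+D3*D4)] gives (-32*s^3 - 48*s^2 + 30*s - 4)/(14*s^6 - 35*s^5 + 55*s^4 - 51*s^3 + 33*s^2 - 13*s + 3)
DC gain: substitute s = 0 into T(s) from step 2: T(0) = -4/3.

Final answer: -4/3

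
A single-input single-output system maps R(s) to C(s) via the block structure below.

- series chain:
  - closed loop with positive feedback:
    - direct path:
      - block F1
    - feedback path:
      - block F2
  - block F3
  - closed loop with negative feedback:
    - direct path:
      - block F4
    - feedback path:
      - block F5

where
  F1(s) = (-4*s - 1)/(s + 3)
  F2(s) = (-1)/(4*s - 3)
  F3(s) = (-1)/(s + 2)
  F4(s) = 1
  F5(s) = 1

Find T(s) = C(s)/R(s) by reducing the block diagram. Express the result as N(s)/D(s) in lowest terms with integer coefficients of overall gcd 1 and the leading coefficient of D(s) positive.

First reduce the diagram to T(s).

(1) feedback reduction of F1, F2 gives (-16*s^2 + 8*s + 3)/(4*s^2 + 5*s - 10)
(2) feedback reduction of F4, F5 gives 1/2
(3) cascade [F1/(1-F1*F2)], F3, [F4/(1+F4*F5)]: this yields T(s), and no further normalization is needed

Answer: (16*s^2 - 8*s - 3)/(8*s^3 + 26*s^2 - 40)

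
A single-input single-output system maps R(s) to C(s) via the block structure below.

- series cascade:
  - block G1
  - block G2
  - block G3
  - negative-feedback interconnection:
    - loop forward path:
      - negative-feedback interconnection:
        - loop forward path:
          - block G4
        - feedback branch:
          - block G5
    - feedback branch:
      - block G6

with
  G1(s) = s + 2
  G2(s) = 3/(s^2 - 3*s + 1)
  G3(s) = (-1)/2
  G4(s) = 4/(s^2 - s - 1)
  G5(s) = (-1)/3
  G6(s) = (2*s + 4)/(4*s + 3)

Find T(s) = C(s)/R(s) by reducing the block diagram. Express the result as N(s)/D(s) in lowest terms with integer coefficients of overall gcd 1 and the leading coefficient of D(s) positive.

First reduce the diagram to T(s).

Step 1: close the feedback loop around G4, G5: 12/(3*s^2 - 3*s - 7)
Step 2: collapse the loop ([G4/(1+G4*G5)] forward, G6 return): (48*s + 36)/(12*s^3 - 3*s^2 - 13*s + 27)
Step 3: cascade G1, G2, G3, [[G4/(1+G4*G5)]/(1+[G4/(1+G4*G5)]*G6)] - this is the overall T(s), already in the required normalized form

Answer: (-72*s^2 - 198*s - 108)/(12*s^5 - 39*s^4 + 8*s^3 + 63*s^2 - 94*s + 27)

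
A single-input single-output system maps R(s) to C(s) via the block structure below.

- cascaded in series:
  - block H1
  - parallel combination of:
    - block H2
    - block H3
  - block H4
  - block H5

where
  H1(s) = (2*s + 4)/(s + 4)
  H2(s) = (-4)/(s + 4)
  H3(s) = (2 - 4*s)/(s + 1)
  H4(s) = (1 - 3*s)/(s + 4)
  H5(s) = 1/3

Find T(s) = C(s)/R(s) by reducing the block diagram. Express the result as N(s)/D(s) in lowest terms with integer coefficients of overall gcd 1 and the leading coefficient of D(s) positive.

[1] add H2, H3 (parallel), giving (-4*s^2 - 18*s + 4)/(s^2 + 5*s + 4)
[2] combine H1, (H2+H3), H4, H5 in series; the result is T(s) itself (integer coefficients, no common factor, positive leading denominator coefficient)

Hence the answer: (24*s^4 + 148*s^3 + 140*s^2 - 112*s + 16)/(3*s^4 + 39*s^3 + 180*s^2 + 336*s + 192)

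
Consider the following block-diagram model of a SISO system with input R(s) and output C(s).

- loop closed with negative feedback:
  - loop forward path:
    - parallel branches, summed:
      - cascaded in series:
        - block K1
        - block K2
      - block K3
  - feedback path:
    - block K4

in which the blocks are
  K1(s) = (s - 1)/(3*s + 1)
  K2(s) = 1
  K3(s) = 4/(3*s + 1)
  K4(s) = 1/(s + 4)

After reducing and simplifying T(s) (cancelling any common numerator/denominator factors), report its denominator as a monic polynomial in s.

(1) multiply K1, K2 (series), giving (s - 1)/(3*s + 1)
(2) sum the parallel branches (K1*K2), K3, giving (s + 3)/(3*s + 1)
(3) reduce the feedback loop with forward ((K1*K2)+K3) and return K4, giving (s^2 + 7*s + 12)/(3*s^2 + 14*s + 7)
No further cancellation is possible in the step-3 result, so that is T(s). Its denominator becomes monic after dividing by the leading coefficient 3.

Final answer: s^2 + 14*s/3 + 7/3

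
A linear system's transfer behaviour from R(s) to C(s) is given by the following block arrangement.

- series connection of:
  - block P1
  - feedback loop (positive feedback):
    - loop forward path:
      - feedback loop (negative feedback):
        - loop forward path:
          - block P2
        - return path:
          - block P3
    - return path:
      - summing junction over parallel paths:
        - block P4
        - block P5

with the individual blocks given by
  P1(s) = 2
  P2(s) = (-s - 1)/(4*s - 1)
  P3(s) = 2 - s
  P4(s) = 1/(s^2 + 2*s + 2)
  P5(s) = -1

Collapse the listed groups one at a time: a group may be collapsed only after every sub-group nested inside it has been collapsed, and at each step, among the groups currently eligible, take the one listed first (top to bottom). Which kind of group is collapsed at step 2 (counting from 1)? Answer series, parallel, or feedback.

[1] feedback reduction of P2, P3
[2] reduce the parallel group P4, P5
[3] reduce the feedback loop with forward [P2/(1+P2*P3)] and return (P4+P5)
[4] series reduction of P1, [[P2/(1+P2*P3)]/(1-[P2/(1+P2*P3)]*(P4+P5))]
Step 2 collapses a parallel group.

Answer: parallel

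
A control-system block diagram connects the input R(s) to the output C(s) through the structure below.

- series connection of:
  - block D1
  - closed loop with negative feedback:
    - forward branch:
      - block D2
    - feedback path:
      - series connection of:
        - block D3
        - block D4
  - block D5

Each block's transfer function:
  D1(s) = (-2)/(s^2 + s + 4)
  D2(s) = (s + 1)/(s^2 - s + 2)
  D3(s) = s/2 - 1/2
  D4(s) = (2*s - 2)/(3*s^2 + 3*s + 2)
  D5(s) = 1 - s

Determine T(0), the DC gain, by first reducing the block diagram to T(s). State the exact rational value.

First reduce the diagram to T(s).

[1] combine D3, D4 in series -> (s^2 - 2*s + 1)/(3*s^2 + 3*s + 2)
[2] feedback reduction of D2, (D3*D4) -> (3*s^3 + 6*s^2 + 5*s + 2)/(3*s^4 + s^3 + 4*s^2 + 3*s + 5)
[3] cascade D1, [D2/(1+D2*(D3*D4))], D5 -> (6*s^4 + 6*s^3 - 2*s^2 - 6*s - 4)/(3*s^6 + 4*s^5 + 17*s^4 + 11*s^3 + 24*s^2 + 17*s + 20)
DC gain: substitute s = 0 into T(s) from step 3: T(0) = -4/20 = -1/5.

Answer: -1/5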